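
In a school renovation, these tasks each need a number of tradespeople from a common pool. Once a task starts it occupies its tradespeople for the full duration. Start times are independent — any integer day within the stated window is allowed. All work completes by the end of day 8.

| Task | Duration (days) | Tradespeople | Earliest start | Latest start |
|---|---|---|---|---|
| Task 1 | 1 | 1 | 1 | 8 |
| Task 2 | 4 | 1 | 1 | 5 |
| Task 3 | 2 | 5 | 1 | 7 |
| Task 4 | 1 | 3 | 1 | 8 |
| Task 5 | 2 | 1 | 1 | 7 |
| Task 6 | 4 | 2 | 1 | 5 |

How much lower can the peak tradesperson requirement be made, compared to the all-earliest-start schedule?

8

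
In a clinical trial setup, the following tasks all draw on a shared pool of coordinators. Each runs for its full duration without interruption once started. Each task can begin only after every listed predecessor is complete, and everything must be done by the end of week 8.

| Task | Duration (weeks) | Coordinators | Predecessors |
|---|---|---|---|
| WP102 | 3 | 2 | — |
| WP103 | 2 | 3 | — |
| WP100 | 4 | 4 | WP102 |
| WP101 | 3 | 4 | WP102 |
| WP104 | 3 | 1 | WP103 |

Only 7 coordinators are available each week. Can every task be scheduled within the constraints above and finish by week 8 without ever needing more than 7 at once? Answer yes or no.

The minimum achievable peak is 8; 7 < 8, so no feasible schedule stays within the cap.

no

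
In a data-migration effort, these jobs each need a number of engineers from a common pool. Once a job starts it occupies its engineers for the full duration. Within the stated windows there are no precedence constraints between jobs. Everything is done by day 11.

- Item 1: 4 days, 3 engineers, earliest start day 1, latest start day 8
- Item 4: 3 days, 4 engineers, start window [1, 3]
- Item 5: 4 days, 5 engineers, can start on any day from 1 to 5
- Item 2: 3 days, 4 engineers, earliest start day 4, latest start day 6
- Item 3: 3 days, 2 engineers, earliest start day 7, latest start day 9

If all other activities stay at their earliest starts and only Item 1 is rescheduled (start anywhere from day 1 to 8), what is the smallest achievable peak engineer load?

9

Item 1@1: d1:12  d2:12  d3:12  d4:12  d5:4  d6:4  d7:2  d8:2  d9:2  d10:0  d11:0 → peak 12
Item 1@2: d1:9  d2:12  d3:12  d4:12  d5:7  d6:4  d7:2  d8:2  d9:2  d10:0  d11:0 → peak 12
Item 1@3: d1:9  d2:9  d3:12  d4:12  d5:7  d6:7  d7:2  d8:2  d9:2  d10:0  d11:0 → peak 12
Item 1@4: d1:9  d2:9  d3:9  d4:12  d5:7  d6:7  d7:5  d8:2  d9:2  d10:0  d11:0 → peak 12
Item 1@5: d1:9  d2:9  d3:9  d4:9  d5:7  d6:7  d7:5  d8:5  d9:2  d10:0  d11:0 → peak 9
Item 1@6: d1:9  d2:9  d3:9  d4:9  d5:4  d6:7  d7:5  d8:5  d9:5  d10:0  d11:0 → peak 9
Item 1@7: d1:9  d2:9  d3:9  d4:9  d5:4  d6:4  d7:5  d8:5  d9:5  d10:3  d11:0 → peak 9
Item 1@8: d1:9  d2:9  d3:9  d4:9  d5:4  d6:4  d7:2  d8:5  d9:5  d10:3  d11:3 → peak 9
Best is Item 1@5, peak 9.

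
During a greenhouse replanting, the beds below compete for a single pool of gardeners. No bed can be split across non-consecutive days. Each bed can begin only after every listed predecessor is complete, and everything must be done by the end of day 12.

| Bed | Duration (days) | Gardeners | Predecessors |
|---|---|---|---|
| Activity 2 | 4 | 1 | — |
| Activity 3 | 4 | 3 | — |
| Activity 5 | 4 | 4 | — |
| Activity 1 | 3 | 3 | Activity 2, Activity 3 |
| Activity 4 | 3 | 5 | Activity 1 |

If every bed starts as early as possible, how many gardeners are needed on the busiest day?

8

Early-start schedule: Activity 2@1, Activity 3@1, Activity 5@1, Activity 1@5, Activity 4@8.
Load per day: day 1: 8, day 2: 8, day 3: 8, day 4: 8, day 5: 3, day 6: 3, day 7: 3, day 8: 5, day 9: 5, day 10: 5, day 11: 0, day 12: 0.
Peak is 8.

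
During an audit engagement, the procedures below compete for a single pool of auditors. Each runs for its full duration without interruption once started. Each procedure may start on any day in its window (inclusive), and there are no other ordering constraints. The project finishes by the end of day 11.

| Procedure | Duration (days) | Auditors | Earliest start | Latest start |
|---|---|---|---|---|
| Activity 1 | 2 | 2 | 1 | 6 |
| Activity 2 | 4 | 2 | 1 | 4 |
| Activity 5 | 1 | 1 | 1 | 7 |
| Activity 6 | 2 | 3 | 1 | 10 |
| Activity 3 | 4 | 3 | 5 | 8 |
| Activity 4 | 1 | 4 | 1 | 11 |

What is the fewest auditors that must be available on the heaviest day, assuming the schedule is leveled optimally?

4

Early-start (Activity 1@1, Activity 2@1, Activity 5@1, Activity 6@1, Activity 3@5, Activity 4@1) gives peak 12: d1:12  d2:7  d3:2  d4:2  d5:3  d6:3  d7:3  d8:3  d9:0  d10:0  d11:0.
Shift Activity 5→3, Activity 6→5, Activity 3→7, Activity 4→11.
Schedule Activity 1@1, Activity 2@1, Activity 5@3, Activity 6@5, Activity 3@7, Activity 4@11: d1:4  d2:4  d3:3  d4:2  d5:3  d6:3  d7:3  d8:3  d9:3  d10:3  d11:4 — peak 4.
Total auditor-days = 35 over 11 days ⇒ peak ≥ ⌈35/11⌉ = 4, so 4 is optimal.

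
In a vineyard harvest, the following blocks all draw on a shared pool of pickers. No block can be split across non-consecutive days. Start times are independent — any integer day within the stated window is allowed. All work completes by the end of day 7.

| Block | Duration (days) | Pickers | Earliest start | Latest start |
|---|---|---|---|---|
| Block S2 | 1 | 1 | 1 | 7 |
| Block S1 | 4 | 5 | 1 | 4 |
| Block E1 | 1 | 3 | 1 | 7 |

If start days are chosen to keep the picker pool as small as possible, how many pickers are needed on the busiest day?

5

Early-start (Block S2@1, Block S1@1, Block E1@1) gives peak 9: d1:9  d2:5  d3:5  d4:5  d5:0  d6:0  d7:0.
Shift Block S1→2.
Schedule Block S2@1, Block S1@2, Block E1@1: d1:4  d2:5  d3:5  d4:5  d5:5  d6:0  d7:0 — peak 5.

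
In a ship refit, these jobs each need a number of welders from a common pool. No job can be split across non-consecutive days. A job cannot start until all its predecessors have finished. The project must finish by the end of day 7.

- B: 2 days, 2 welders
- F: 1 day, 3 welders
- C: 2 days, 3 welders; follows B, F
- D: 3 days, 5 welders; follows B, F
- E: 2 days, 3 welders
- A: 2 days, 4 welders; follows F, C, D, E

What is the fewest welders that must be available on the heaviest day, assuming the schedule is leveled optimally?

8

Schedule B@1, F@1, C@3, D@3, E@1, A@6: d1:8  d2:5  d3:8  d4:8  d5:5  d6:4  d7:4 — peak 8.
No arrangement of the 16 feasible schedules does better.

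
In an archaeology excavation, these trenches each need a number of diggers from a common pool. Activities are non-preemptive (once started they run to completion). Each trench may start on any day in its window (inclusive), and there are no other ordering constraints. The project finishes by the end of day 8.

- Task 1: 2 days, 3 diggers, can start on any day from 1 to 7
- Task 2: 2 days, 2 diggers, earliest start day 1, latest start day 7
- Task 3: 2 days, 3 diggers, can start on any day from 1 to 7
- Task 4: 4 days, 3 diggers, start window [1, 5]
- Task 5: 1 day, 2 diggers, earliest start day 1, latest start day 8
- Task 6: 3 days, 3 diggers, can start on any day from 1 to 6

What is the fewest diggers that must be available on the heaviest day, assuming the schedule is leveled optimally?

6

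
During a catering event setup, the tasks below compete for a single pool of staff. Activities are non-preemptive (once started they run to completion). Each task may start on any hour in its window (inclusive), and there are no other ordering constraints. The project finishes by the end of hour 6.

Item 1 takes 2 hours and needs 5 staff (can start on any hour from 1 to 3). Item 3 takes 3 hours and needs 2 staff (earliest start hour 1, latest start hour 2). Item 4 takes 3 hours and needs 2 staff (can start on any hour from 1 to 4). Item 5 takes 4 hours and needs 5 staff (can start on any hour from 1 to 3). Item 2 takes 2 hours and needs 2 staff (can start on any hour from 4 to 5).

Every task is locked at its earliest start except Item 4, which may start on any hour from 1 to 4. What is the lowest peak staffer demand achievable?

Item 4@1: h1:14  h2:14  h3:9  h4:7  h5:2  h6:0 → peak 14
Item 4@2: h1:12  h2:14  h3:9  h4:9  h5:2  h6:0 → peak 14
Item 4@3: h1:12  h2:12  h3:9  h4:9  h5:4  h6:0 → peak 12
Item 4@4: h1:12  h2:12  h3:7  h4:9  h5:4  h6:2 → peak 12
Best is Item 4@3, peak 12.

12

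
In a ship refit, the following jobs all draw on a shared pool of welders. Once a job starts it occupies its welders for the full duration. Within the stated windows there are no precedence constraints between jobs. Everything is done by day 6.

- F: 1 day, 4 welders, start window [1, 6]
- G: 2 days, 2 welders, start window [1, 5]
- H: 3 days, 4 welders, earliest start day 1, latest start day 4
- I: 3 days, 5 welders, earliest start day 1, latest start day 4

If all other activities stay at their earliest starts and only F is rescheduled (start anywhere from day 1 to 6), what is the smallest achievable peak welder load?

11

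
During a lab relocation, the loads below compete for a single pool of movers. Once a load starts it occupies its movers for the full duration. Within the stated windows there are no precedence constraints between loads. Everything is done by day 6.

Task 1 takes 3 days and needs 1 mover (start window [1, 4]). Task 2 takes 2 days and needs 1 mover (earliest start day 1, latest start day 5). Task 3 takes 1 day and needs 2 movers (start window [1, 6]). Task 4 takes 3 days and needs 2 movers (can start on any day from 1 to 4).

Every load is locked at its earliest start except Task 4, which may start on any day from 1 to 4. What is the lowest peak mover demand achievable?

Task 4@1: d1:6  d2:4  d3:3  d4:0  d5:0  d6:0 → peak 6
Task 4@2: d1:4  d2:4  d3:3  d4:2  d5:0  d6:0 → peak 4
Task 4@3: d1:4  d2:2  d3:3  d4:2  d5:2  d6:0 → peak 4
Task 4@4: d1:4  d2:2  d3:1  d4:2  d5:2  d6:2 → peak 4
Best is Task 4@2, peak 4.

4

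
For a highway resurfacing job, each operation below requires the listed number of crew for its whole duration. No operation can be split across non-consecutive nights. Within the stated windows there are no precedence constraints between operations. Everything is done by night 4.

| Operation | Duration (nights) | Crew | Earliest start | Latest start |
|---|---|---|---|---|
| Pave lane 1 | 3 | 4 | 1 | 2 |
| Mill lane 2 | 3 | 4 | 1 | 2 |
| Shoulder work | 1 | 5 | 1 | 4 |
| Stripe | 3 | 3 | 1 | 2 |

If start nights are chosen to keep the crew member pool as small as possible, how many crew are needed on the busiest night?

Early-start (Pave lane 1@1, Mill lane 2@1, Shoulder work@1, Stripe@1) gives peak 16: n1:16  n2:11  n3:11  n4:0.
Shift Shoulder work→4.
Schedule Pave lane 1@1, Mill lane 2@1, Shoulder work@4, Stripe@1: n1:11  n2:11  n3:11  n4:5 — peak 11.

11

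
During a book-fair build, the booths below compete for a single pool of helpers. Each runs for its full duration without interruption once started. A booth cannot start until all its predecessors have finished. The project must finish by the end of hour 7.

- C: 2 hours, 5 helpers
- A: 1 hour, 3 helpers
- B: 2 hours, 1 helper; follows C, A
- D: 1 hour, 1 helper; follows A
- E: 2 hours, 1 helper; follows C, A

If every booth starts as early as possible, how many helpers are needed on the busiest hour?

Early-start schedule: C@1, A@1, B@3, D@2, E@3.
Load per hour: hour 1: 8, hour 2: 6, hour 3: 2, hour 4: 2, hour 5: 0, hour 6: 0, hour 7: 0.
Peak is 8.

8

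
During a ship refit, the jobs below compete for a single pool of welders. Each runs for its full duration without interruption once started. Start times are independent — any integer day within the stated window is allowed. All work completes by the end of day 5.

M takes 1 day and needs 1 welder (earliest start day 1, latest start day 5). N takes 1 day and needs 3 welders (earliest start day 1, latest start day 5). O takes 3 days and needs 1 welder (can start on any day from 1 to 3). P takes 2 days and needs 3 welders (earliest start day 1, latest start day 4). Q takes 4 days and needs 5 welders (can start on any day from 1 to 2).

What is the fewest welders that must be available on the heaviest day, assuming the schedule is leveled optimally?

Early-start (M@1, N@1, O@1, P@1, Q@1) gives peak 13: d1:13  d2:9  d3:6  d4:5  d5:0.
Shift P→4, Q→2.
Schedule M@1, N@1, O@1, P@4, Q@2: d1:5  d2:6  d3:6  d4:8  d5:8 — peak 8.

8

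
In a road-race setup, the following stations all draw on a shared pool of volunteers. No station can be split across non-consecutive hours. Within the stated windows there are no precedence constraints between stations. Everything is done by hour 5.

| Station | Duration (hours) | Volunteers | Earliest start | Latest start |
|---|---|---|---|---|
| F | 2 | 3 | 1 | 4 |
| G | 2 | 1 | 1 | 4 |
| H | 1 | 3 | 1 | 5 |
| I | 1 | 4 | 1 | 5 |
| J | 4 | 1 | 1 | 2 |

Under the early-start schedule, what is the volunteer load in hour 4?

1

At early start, hour 4 has: J.
Demand: 1 = 1.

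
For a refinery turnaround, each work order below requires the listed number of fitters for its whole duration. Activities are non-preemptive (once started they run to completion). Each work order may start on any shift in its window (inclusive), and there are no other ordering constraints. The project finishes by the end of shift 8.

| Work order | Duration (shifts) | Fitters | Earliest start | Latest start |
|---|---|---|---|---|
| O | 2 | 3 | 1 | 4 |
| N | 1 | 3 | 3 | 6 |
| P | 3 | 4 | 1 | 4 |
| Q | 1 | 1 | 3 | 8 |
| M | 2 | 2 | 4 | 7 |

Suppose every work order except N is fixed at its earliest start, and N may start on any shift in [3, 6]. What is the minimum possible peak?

7

N@3: s1:7  s2:7  s3:8  s4:2  s5:2  s6:0  s7:0  s8:0 → peak 8
N@4: s1:7  s2:7  s3:5  s4:5  s5:2  s6:0  s7:0  s8:0 → peak 7
N@5: s1:7  s2:7  s3:5  s4:2  s5:5  s6:0  s7:0  s8:0 → peak 7
N@6: s1:7  s2:7  s3:5  s4:2  s5:2  s6:3  s7:0  s8:0 → peak 7
Best is N@4, peak 7.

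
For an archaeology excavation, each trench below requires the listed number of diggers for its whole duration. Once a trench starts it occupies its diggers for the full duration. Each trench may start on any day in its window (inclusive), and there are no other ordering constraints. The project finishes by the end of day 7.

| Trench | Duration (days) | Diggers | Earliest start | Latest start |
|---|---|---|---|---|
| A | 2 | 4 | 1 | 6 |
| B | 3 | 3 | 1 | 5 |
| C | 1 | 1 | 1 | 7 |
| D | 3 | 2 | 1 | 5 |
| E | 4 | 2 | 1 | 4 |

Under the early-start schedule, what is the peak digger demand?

12

Early-start schedule: A@1, B@1, C@1, D@1, E@1.
Load per day: day 1: 12, day 2: 11, day 3: 7, day 4: 2, day 5: 0, day 6: 0, day 7: 0.
Peak is 12.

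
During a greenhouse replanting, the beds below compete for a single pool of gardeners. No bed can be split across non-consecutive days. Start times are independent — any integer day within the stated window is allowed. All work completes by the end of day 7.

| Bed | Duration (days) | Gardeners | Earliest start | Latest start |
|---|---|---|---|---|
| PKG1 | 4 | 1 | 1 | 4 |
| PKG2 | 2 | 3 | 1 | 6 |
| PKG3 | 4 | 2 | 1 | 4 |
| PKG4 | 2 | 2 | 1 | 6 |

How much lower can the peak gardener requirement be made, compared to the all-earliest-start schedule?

4

Early-start peak: d1:8  d2:8  d3:3  d4:3  d5:0  d6:0  d7:0 ⇒ 8.
Leveled (PKG1@1, PKG2@1, PKG3@3, PKG4@5): d1:4  d2:4  d3:3  d4:3  d5:4  d6:4  d7:0 ⇒ 4.
Reduction 8 − 4 = 4.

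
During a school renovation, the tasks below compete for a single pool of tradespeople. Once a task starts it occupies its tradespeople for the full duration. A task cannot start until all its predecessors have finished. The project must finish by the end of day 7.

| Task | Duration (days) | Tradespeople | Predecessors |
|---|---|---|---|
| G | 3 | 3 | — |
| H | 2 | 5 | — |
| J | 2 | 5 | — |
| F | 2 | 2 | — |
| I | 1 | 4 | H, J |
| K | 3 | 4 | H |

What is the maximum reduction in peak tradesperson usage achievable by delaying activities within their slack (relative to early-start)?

7

Early-start peak: d1:15  d2:15  d3:11  d4:4  d5:4  d6:0  d7:0 ⇒ 15.
Leveled (G@1, H@1, J@3, F@4, I@6, K@5): d1:8  d2:8  d3:8  d4:7  d5:6  d6:8  d7:4 ⇒ 8.
Reduction 15 − 8 = 7.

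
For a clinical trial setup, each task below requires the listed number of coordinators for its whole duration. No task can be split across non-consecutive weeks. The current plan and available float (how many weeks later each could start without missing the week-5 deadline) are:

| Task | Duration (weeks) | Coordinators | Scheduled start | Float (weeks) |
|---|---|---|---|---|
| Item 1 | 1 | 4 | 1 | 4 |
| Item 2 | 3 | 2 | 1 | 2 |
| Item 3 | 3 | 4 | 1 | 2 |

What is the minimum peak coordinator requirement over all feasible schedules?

Early-start (Item 1@1, Item 2@1, Item 3@1) gives peak 10: w1:10  w2:6  w3:6  w4:0  w5:0.
Shift Item 3→2.
Schedule Item 1@1, Item 2@1, Item 3@2: w1:6  w2:6  w3:6  w4:4  w5:0 — peak 6.

6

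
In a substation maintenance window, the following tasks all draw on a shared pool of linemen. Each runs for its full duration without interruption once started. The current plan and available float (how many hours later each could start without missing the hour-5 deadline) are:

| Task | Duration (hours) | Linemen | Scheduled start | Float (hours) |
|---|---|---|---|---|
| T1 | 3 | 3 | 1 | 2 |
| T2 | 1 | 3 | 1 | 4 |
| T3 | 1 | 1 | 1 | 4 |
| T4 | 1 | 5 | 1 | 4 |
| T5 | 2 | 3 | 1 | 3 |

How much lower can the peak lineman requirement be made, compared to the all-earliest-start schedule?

Early-start peak: h1:15  h2:6  h3:3  h4:0  h5:0 ⇒ 15.
Leveled (T1@1, T2@1, T3@2, T4@5, T5@3): h1:6  h2:4  h3:6  h4:3  h5:5 ⇒ 6.
Reduction 15 − 6 = 9.

9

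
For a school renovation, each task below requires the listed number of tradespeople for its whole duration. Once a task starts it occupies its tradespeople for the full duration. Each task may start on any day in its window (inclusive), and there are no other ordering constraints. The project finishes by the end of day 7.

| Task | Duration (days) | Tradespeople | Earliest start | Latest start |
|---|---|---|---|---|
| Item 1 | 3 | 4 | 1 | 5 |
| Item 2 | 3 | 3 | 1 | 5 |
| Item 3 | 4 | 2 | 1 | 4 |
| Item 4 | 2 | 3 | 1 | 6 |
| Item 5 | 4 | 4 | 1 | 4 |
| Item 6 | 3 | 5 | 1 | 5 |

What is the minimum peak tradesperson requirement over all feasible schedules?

Early-start (Item 1@1, Item 2@1, Item 3@1, Item 4@1, Item 5@1, Item 6@1) gives peak 21: d1:21  d2:21  d3:18  d4:6  d5:0  d6:0  d7:0.
Shift Item 3→3, Item 5→4, Item 6→4.
Schedule Item 1@1, Item 2@1, Item 3@3, Item 4@1, Item 5@4, Item 6@4: d1:10  d2:10  d3:9  d4:11  d5:11  d6:11  d7:4 — peak 11.

11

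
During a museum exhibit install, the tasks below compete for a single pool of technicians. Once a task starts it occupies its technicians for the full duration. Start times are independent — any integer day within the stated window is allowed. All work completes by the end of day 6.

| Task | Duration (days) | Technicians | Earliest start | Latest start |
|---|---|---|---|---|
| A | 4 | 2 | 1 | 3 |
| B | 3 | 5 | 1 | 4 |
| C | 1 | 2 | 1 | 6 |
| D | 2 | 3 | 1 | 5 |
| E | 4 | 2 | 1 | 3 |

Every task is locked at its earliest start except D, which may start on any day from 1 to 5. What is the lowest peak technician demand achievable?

11

D@1: d1:14  d2:12  d3:9  d4:4  d5:0  d6:0 → peak 14
D@2: d1:11  d2:12  d3:12  d4:4  d5:0  d6:0 → peak 12
D@3: d1:11  d2:9  d3:12  d4:7  d5:0  d6:0 → peak 12
D@4: d1:11  d2:9  d3:9  d4:7  d5:3  d6:0 → peak 11
D@5: d1:11  d2:9  d3:9  d4:4  d5:3  d6:3 → peak 11
Best is D@4, peak 11.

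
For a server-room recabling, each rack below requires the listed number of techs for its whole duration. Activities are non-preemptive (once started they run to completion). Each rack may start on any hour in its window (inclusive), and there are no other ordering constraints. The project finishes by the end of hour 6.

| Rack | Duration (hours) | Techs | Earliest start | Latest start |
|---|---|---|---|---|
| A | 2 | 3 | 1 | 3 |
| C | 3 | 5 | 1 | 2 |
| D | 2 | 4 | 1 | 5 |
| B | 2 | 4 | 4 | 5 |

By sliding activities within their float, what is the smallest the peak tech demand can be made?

8

Early-start (A@1, C@1, D@1, B@4) gives peak 12: h1:12  h2:12  h3:5  h4:4  h5:4  h6:0.
Shift D→4.
Schedule A@1, C@1, D@4, B@4: h1:8  h2:8  h3:5  h4:8  h5:8  h6:0 — peak 8.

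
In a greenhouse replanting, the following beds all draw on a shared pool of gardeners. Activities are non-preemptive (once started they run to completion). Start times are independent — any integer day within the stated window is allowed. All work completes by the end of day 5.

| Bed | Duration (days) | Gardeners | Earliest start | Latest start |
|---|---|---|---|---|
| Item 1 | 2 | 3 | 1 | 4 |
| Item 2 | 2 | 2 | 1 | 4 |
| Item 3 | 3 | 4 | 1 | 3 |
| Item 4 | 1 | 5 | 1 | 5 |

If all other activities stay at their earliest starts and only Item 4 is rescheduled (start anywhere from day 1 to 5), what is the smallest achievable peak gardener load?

Item 4@1: d1:14  d2:9  d3:4  d4:0  d5:0 → peak 14
Item 4@2: d1:9  d2:14  d3:4  d4:0  d5:0 → peak 14
Item 4@3: d1:9  d2:9  d3:9  d4:0  d5:0 → peak 9
Item 4@4: d1:9  d2:9  d3:4  d4:5  d5:0 → peak 9
Item 4@5: d1:9  d2:9  d3:4  d4:0  d5:5 → peak 9
Best is Item 4@3, peak 9.

9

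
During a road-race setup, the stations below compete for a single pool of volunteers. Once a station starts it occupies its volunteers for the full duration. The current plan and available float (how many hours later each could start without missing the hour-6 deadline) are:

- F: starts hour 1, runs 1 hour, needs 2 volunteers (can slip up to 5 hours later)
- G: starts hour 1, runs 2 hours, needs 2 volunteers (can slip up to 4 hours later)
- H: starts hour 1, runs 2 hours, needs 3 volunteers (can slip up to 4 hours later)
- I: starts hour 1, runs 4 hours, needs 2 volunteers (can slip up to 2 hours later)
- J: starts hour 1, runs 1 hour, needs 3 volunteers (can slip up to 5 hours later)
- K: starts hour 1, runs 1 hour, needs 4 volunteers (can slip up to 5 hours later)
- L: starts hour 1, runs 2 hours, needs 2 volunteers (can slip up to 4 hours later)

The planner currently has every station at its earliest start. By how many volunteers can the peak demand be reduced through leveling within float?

Early-start peak: h1:18  h2:9  h3:2  h4:2  h5:0  h6:0 ⇒ 18.
Leveled (F@1, G@1, H@3, I@1, J@5, K@6, L@5): h1:6  h2:4  h3:5  h4:5  h5:5  h6:6 ⇒ 6.
Reduction 18 − 6 = 12.

12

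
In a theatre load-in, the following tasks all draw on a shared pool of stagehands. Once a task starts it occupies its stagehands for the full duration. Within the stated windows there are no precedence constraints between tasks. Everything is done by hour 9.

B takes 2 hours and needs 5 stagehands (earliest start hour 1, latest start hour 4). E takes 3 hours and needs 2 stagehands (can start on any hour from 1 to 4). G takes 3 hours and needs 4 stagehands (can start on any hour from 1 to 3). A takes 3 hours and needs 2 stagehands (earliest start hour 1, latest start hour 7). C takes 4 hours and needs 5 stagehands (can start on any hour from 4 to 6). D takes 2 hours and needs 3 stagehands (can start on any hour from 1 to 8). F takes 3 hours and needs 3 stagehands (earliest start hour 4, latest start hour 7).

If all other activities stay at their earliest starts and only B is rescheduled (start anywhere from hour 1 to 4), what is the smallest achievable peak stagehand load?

13

B@1: h1:16  h2:16  h3:8  h4:8  h5:8  h6:8  h7:5  h8:0  h9:0 → peak 16
B@2: h1:11  h2:16  h3:13  h4:8  h5:8  h6:8  h7:5  h8:0  h9:0 → peak 16
B@3: h1:11  h2:11  h3:13  h4:13  h5:8  h6:8  h7:5  h8:0  h9:0 → peak 13
B@4: h1:11  h2:11  h3:8  h4:13  h5:13  h6:8  h7:5  h8:0  h9:0 → peak 13
Best is B@3, peak 13.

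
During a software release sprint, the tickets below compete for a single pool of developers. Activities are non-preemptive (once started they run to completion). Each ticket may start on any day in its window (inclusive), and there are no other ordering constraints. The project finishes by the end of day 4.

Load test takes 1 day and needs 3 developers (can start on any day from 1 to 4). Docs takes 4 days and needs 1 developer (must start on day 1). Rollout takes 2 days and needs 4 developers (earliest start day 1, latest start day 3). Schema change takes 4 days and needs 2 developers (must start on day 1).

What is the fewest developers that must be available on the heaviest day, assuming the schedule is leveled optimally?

Early-start (Load test@1, Docs@1, Rollout@1, Schema change@1) gives peak 10: d1:10  d2:7  d3:3  d4:3.
Shift Rollout→2.
Schedule Load test@1, Docs@1, Rollout@2, Schema change@1: d1:6  d2:7  d3:7  d4:3 — peak 7.
No arrangement of the 12 feasible schedules does better.

7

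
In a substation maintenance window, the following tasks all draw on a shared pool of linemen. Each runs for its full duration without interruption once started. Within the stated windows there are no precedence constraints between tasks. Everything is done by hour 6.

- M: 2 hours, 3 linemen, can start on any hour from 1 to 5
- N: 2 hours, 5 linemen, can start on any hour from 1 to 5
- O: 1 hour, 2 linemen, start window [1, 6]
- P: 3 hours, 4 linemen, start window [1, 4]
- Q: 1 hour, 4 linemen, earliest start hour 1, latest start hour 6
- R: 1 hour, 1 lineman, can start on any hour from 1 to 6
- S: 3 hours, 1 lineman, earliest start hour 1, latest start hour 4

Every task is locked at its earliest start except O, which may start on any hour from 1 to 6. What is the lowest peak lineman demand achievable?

18

O@1: h1:20  h2:13  h3:5  h4:0  h5:0  h6:0 → peak 20
O@2: h1:18  h2:15  h3:5  h4:0  h5:0  h6:0 → peak 18
O@3: h1:18  h2:13  h3:7  h4:0  h5:0  h6:0 → peak 18
O@4: h1:18  h2:13  h3:5  h4:2  h5:0  h6:0 → peak 18
O@5: h1:18  h2:13  h3:5  h4:0  h5:2  h6:0 → peak 18
O@6: h1:18  h2:13  h3:5  h4:0  h5:0  h6:2 → peak 18
Best is O@2, peak 18.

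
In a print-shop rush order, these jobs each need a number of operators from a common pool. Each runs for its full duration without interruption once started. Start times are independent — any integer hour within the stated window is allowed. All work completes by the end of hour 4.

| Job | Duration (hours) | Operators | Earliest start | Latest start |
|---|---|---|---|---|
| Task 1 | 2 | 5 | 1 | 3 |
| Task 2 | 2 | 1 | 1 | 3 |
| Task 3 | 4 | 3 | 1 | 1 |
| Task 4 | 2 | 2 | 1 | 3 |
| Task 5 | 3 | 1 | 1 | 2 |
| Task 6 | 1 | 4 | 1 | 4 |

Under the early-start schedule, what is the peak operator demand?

Early-start schedule: Task 1@1, Task 2@1, Task 3@1, Task 4@1, Task 5@1, Task 6@1.
Load per hour: hour 1: 16, hour 2: 12, hour 3: 4, hour 4: 3.
Peak is 16.

16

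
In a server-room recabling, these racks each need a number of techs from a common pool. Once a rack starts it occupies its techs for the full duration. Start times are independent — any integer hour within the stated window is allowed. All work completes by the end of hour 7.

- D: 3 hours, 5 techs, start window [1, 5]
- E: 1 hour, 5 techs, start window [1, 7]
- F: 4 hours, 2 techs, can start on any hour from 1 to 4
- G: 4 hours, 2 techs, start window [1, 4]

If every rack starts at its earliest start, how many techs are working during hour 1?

At early start, hour 1 has: D, E, F, G.
Demand: 5 + 5 + 2 + 2 = 14.

14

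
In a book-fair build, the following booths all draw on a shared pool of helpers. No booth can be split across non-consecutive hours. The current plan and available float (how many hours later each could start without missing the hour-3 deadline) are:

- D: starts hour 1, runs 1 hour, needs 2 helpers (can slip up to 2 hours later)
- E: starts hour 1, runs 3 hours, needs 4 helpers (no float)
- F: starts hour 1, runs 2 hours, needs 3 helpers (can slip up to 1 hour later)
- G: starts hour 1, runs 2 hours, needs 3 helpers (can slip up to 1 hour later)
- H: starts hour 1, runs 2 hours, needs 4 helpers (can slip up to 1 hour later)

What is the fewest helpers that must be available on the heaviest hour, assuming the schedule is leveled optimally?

Early-start (D@1, E@1, F@1, G@1, H@1) gives peak 16: h1:16  h2:14  h3:4.
Shift H→2.
Schedule D@1, E@1, F@1, G@1, H@2: h1:12  h2:14  h3:8 — peak 14.
No arrangement of the 24 feasible schedules does better.

14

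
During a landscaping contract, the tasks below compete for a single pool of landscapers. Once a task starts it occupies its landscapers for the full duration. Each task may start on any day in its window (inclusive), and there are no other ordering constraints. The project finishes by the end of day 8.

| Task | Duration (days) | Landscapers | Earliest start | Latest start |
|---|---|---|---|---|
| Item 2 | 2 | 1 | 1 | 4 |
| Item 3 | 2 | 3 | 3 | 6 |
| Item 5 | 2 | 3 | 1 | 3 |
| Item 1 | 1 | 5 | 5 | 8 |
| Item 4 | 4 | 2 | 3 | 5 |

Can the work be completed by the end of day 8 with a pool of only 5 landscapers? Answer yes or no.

yes

Schedule Item 2@1, Item 3@3, Item 5@1, Item 1@7, Item 4@3: d1:4  d2:4  d3:5  d4:5  d5:2  d6:2  d7:5  d8:0 — peak 5 ≤ 5.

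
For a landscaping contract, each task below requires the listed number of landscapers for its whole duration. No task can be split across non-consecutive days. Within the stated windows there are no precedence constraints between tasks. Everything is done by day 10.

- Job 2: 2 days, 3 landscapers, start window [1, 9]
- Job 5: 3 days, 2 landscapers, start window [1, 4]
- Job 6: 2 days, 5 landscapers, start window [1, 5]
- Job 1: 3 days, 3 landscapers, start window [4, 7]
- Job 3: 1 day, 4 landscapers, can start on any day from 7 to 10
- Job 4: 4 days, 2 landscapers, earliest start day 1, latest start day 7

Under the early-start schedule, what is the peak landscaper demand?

Early-start schedule: Job 2@1, Job 5@1, Job 6@1, Job 1@4, Job 3@7, Job 4@1.
Load per day: day 1: 12, day 2: 12, day 3: 4, day 4: 5, day 5: 3, day 6: 3, day 7: 4, day 8: 0, day 9: 0, day 10: 0.
Peak is 12.

12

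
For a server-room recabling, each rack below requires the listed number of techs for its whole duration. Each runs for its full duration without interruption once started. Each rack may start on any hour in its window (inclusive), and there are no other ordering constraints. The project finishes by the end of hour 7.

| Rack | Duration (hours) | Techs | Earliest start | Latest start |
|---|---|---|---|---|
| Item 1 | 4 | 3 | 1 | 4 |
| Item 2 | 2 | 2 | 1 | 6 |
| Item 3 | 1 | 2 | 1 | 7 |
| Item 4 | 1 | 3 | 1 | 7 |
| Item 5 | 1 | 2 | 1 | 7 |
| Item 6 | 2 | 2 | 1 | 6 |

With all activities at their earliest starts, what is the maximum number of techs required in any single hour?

14

Early-start schedule: Item 1@1, Item 2@1, Item 3@1, Item 4@1, Item 5@1, Item 6@1.
Load per hour: hour 1: 14, hour 2: 7, hour 3: 3, hour 4: 3, hour 5: 0, hour 6: 0, hour 7: 0.
Peak is 14.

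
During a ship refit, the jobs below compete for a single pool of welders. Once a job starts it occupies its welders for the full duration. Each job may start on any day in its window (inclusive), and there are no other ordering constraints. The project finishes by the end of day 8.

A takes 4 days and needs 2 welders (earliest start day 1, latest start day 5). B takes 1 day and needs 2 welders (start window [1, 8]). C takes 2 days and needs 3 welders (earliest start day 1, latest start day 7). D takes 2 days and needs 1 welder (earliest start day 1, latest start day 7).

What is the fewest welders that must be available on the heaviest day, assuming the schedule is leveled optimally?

Early-start (A@1, B@1, C@1, D@1) gives peak 8: d1:8  d2:6  d3:2  d4:2  d5:0  d6:0  d7:0  d8:0.
Shift B→5, C→6.
Schedule A@1, B@5, C@6, D@1: d1:3  d2:3  d3:2  d4:2  d5:2  d6:3  d7:3  d8:0 — peak 3.
Total welder-days = 18 over 8 days ⇒ peak ≥ ⌈18/8⌉ = 3, so 3 is optimal.

3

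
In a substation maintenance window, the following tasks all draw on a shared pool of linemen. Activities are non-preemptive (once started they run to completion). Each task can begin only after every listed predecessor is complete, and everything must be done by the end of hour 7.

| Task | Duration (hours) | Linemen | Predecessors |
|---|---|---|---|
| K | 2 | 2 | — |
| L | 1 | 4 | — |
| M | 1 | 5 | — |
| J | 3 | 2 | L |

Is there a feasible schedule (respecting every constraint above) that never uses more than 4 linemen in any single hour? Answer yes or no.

no

The minimum achievable peak is 5; 4 < 5, so no feasible schedule stays within the cap.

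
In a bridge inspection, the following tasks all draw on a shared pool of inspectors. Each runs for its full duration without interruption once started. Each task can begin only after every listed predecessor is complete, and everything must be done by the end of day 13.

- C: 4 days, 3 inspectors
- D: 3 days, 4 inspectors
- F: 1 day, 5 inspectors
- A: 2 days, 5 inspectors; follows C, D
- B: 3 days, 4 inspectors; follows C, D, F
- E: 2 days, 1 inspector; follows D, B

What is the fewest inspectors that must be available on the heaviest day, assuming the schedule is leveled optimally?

Early-start (C@1, D@1, F@1, A@5, B@5, E@8) gives peak 12: d1:12  d2:7  d3:7  d4:3  d5:9  d6:9  d7:4  d8:1  d9:1  d10:0  d11:0  d12:0  d13:0.
Shift D→5, F→8, A→12, B→9, E→12.
Schedule C@1, D@5, F@8, A@12, B@9, E@12: d1:3  d2:3  d3:3  d4:3  d5:4  d6:4  d7:4  d8:5  d9:4  d10:4  d11:4  d12:6  d13:6 — peak 6.

6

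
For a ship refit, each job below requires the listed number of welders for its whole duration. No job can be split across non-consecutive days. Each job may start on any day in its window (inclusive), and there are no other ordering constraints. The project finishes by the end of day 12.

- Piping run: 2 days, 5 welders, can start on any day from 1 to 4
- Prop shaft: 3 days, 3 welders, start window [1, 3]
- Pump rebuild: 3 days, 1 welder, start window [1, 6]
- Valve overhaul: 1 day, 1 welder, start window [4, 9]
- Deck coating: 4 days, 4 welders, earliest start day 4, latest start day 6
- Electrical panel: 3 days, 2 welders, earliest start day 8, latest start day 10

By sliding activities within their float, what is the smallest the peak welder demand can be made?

5

Early-start (Piping run@1, Prop shaft@1, Pump rebuild@1, Valve overhaul@4, Deck coating@4, Electrical panel@8) gives peak 9: d1:9  d2:9  d3:4  d4:5  d5:4  d6:4  d7:4  d8:2  d9:2  d10:2  d11:0  d12:0.
Shift Prop shaft→3, Pump rebuild→3, Deck coating→6, Electrical panel→10.
Schedule Piping run@1, Prop shaft@3, Pump rebuild@3, Valve overhaul@4, Deck coating@6, Electrical panel@10: d1:5  d2:5  d3:4  d4:5  d5:4  d6:4  d7:4  d8:4  d9:4  d10:2  d11:2  d12:2 — peak 5.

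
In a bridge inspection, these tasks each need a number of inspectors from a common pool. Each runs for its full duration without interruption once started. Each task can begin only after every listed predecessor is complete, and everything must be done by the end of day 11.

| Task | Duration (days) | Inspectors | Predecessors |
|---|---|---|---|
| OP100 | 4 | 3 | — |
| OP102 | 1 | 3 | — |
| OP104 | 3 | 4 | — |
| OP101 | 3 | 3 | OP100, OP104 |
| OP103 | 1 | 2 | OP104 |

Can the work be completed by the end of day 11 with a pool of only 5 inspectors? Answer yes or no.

Schedule OP100@1, OP102@5, OP104@6, OP101@9, OP103@9: d1:3  d2:3  d3:3  d4:3  d5:3  d6:4  d7:4  d8:4  d9:5  d10:3  d11:3 — peak 5 ≤ 5.

yes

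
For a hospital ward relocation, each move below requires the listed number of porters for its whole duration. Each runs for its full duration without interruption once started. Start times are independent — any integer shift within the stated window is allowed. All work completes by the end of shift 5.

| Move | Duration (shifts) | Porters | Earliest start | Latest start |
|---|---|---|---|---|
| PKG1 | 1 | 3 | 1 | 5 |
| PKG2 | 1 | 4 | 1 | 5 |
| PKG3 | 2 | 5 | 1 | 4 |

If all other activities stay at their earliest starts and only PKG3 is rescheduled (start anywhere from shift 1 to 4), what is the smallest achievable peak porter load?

7

PKG3@1: s1:12  s2:5  s3:0  s4:0  s5:0 → peak 12
PKG3@2: s1:7  s2:5  s3:5  s4:0  s5:0 → peak 7
PKG3@3: s1:7  s2:0  s3:5  s4:5  s5:0 → peak 7
PKG3@4: s1:7  s2:0  s3:0  s4:5  s5:5 → peak 7
Best is PKG3@2, peak 7.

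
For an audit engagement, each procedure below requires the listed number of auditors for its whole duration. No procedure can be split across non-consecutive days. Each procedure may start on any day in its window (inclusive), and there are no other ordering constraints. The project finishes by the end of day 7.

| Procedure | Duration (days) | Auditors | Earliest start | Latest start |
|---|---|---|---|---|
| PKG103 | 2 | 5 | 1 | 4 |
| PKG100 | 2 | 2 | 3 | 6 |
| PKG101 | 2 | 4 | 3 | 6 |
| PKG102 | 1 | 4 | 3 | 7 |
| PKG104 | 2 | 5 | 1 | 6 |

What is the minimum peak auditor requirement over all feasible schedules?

Early-start (PKG103@1, PKG100@3, PKG101@3, PKG102@3, PKG104@1) gives peak 10: d1:10  d2:10  d3:10  d4:6  d5:0  d6:0  d7:0.
Shift PKG102→5, PKG104→6.
Schedule PKG103@1, PKG100@3, PKG101@3, PKG102@5, PKG104@6: d1:5  d2:5  d3:6  d4:6  d5:4  d6:5  d7:5 — peak 6.
Total auditor-days = 36 over 7 days ⇒ peak ≥ ⌈36/7⌉ = 6, so 6 is optimal.

6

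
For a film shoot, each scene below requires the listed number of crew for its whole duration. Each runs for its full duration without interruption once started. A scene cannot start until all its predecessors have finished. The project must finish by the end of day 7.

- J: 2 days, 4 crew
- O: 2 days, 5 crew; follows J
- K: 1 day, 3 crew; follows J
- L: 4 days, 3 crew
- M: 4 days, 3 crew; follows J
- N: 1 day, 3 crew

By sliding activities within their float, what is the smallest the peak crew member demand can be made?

Early-start (J@1, O@3, K@3, L@1, M@3, N@1) gives peak 14: d1:10  d2:7  d3:14  d4:11  d5:3  d6:3  d7:0.
Shift O→5, M→4, N→7.
Schedule J@1, O@5, K@3, L@1, M@4, N@7: d1:7  d2:7  d3:6  d4:6  d5:8  d6:8  d7:6 — peak 8.

8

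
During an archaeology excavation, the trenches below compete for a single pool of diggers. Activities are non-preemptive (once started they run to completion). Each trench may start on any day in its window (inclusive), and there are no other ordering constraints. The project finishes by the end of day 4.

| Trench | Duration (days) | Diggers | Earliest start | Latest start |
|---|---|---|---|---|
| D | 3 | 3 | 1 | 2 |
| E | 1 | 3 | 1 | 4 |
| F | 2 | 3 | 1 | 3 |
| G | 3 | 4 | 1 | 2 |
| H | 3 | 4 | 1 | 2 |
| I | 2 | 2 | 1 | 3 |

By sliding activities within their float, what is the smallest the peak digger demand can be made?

Early-start (D@1, E@1, F@1, G@1, H@1, I@1) gives peak 19: d1:19  d2:16  d3:11  d4:0.
Shift H→2, I→3.
Schedule D@1, E@1, F@1, G@1, H@2, I@3: d1:13  d2:14  d3:13  d4:6 — peak 14.

14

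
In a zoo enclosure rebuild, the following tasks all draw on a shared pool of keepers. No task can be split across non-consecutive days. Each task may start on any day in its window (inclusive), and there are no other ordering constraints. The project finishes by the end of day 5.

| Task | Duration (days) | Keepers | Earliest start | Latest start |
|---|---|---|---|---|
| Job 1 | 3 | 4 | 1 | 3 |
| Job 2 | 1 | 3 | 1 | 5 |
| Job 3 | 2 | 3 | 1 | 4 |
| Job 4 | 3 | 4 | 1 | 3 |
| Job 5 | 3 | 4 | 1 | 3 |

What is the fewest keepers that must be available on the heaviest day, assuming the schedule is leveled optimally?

12

Early-start (Job 1@1, Job 2@1, Job 3@1, Job 4@1, Job 5@1) gives peak 18: d1:18  d2:15  d3:12  d4:0  d5:0.
Shift Job 4→2, Job 5→3.
Schedule Job 1@1, Job 2@1, Job 3@1, Job 4@2, Job 5@3: d1:10  d2:11  d3:12  d4:8  d5:4 — peak 12.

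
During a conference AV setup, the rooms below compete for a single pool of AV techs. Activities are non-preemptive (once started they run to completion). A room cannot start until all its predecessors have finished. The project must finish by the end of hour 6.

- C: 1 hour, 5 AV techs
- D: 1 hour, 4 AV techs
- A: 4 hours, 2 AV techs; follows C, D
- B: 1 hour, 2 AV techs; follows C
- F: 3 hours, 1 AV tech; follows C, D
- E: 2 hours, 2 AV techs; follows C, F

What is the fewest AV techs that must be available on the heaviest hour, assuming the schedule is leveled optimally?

Schedule C@1, D@1, A@2, B@2, F@2, E@5: h1:9  h2:5  h3:3  h4:3  h5:4  h6:2 — peak 9.
No arrangement of the 10 feasible schedules does better.

9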